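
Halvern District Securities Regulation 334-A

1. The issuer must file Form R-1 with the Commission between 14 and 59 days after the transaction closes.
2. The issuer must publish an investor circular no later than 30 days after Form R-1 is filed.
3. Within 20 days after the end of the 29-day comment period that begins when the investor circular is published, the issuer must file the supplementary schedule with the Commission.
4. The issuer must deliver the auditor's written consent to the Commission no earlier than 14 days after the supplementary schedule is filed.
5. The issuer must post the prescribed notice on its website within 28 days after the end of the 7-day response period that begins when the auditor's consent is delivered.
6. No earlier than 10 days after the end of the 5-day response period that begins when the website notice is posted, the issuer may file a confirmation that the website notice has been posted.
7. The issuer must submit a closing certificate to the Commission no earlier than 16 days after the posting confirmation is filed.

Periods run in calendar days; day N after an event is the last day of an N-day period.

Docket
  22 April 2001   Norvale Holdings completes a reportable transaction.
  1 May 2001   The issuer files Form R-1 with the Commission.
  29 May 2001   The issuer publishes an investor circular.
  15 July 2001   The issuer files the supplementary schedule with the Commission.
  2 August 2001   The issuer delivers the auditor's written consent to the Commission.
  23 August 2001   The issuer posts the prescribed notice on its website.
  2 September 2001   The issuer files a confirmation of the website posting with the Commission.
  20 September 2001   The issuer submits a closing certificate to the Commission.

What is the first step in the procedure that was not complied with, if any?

Step 1

Step 1 — 14 and 59 days from 22 April 2001 (when the transaction closes) are 6 May 2001 and 20 June 2001 respectively; 1 May 2001 is 5 days too early.
Later steps need not be reached.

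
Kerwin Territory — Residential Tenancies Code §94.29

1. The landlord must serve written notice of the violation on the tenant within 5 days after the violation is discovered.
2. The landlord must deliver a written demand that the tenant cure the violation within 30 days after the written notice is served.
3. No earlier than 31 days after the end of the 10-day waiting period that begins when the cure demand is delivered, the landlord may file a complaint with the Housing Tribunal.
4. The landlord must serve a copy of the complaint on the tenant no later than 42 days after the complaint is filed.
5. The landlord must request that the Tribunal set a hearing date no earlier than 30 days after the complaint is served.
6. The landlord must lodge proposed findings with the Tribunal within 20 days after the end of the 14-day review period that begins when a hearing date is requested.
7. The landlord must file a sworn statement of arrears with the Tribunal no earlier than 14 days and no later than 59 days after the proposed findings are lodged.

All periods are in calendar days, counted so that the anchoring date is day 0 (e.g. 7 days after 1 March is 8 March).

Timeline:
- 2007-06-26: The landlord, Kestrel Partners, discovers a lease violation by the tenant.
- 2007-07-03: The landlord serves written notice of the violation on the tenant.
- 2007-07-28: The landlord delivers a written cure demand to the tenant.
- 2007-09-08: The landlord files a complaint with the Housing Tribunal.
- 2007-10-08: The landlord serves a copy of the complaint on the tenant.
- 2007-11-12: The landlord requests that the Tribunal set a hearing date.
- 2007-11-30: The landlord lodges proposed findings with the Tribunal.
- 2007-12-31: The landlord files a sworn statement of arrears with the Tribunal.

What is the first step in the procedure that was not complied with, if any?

Step 1

(1) due by 2007-06-26 + 5 days = 2007-07-01; not done until 2007-07-03, 2 days after the deadline.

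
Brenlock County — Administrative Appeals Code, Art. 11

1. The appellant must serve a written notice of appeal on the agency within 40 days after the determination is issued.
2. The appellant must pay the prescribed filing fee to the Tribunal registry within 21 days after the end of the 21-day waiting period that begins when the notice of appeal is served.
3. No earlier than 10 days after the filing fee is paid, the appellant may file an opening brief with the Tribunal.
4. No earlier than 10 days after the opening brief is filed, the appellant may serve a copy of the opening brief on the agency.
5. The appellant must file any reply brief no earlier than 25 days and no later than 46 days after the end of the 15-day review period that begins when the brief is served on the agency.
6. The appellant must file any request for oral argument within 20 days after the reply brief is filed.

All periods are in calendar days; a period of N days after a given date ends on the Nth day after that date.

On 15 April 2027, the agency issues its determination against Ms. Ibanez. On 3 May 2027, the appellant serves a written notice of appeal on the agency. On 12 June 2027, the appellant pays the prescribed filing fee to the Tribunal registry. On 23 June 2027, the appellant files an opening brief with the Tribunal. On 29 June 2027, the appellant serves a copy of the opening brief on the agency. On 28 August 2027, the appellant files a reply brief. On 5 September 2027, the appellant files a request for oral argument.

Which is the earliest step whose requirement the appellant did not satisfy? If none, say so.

(1) due by 15 April 2027 + 40 days = 25 May 2027; 3 May 2027 is within that limit.
(2) due by 24 May 2027 + 21 days = 14 June 2027; 12 June 2027 is within that limit.
(3) permitted from 12 June 2027 + 10 days = 22 June 2027 onward; done 23 June 2027, after the minimum wait.
(4) permitted from 23 June 2027 + 10 days = 3 July 2027 onward; done 29 June 2027 — 4 days too early.

Step 4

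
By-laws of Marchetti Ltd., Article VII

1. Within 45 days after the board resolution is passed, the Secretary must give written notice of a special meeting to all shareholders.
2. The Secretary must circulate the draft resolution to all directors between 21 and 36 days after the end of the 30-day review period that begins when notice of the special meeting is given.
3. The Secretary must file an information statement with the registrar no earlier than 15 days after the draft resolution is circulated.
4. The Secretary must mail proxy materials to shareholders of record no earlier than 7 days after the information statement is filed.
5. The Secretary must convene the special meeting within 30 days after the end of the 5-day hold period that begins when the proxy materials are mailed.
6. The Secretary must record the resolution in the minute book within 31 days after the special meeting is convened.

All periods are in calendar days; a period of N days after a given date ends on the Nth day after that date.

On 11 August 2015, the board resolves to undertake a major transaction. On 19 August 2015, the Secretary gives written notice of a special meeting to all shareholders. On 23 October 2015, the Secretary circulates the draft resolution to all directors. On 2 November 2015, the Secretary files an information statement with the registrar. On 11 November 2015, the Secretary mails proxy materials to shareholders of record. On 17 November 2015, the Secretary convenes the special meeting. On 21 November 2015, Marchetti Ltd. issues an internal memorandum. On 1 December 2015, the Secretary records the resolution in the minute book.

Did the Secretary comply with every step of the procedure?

No

(1) due by 11 August 2015 + 45 days = 25 September 2015; 19 August 2015 is within that limit.
(2) the permitted window runs from 18 September 2015 + 21 = 9 October 2015 to 18 September 2015 + 36 = 24 October 2015; done 23 October 2015 — within the window.
(3) permitted from 23 October 2015 + 15 days = 7 November 2015 onward; done 2 November 2015 — 5 days too early.
No need to go further; step 3 was not satisfied.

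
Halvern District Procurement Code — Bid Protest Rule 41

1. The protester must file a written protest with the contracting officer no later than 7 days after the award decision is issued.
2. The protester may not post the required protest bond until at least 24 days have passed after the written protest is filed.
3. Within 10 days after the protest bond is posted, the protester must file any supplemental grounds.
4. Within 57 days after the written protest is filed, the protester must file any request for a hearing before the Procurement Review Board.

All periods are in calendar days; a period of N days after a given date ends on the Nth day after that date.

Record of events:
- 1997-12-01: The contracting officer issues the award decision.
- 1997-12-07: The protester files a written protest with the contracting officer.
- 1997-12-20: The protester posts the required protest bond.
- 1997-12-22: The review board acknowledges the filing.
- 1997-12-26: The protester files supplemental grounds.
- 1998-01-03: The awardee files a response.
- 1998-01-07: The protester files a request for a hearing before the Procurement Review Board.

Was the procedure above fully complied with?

No

Step 1 — counting 7 days from 1997-12-01 (when the award decision is issued) gives a deadline of 1997-12-08; 1997-12-07 is within that limit.
Step 2 — must wait 24 days from 1997-12-07 (when the written protest is filed), so not before 1997-12-31; done 1997-12-20 — 11 days too early.
Later steps need not be reached.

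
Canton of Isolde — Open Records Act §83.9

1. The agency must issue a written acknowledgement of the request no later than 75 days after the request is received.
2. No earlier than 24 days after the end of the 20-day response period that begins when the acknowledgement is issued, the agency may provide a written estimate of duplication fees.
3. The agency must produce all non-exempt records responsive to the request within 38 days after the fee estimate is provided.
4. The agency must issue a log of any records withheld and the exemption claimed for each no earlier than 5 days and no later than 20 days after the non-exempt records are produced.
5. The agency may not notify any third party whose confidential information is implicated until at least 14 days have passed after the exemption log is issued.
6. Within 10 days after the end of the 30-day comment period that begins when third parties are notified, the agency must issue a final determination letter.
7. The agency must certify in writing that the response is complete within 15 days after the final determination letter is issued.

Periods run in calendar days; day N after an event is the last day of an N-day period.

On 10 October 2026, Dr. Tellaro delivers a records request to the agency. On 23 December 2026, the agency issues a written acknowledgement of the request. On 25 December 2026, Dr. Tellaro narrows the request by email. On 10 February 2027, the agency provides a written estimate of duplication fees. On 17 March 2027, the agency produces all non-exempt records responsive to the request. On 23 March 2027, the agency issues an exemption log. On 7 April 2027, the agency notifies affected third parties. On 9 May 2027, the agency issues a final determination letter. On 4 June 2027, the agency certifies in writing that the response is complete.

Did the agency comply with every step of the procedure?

No

Step 1: 75 days after 10 October 2026 (when the request is received) is 24 December 2026; 23 December 2026 is within that limit.
Step 2: the earliest permitted date is 24 days after 12 January 2027 (end of the 20-day response period, which began when the acknowledgement is issued on 23 December 2026), i.e. 5 February 2027; done 10 February 2027 — permitted.
Step 3: 38 days after 10 February 2027 (when the fee estimate is provided) is 20 March 2027; 17 March 2027 is within that limit.
Step 4: the window is 5–20 days after 17 March 2027 (when the non-exempt records are produced), so 22 March 2027 through 6 April 2027; 23 March 2027 falls inside that range.
Step 5: the earliest permitted date is 14 days after 23 March 2027 (when the exemption log is issued), i.e. 6 April 2027; done 7 April 2027, after the minimum wait.
Step 6: 10 days after 7 May 2027 (end of the 30-day comment period, which began when third parties are notified on 7 April 2027) is 17 May 2027; 9 May 2027 is within that limit.
Step 7: 15 days after 9 May 2027 (when the final determination letter is issued) is 24 May 2027; 4 June 2027 misses that deadline by 11 days.
No need to go further; step 7 was not satisfied.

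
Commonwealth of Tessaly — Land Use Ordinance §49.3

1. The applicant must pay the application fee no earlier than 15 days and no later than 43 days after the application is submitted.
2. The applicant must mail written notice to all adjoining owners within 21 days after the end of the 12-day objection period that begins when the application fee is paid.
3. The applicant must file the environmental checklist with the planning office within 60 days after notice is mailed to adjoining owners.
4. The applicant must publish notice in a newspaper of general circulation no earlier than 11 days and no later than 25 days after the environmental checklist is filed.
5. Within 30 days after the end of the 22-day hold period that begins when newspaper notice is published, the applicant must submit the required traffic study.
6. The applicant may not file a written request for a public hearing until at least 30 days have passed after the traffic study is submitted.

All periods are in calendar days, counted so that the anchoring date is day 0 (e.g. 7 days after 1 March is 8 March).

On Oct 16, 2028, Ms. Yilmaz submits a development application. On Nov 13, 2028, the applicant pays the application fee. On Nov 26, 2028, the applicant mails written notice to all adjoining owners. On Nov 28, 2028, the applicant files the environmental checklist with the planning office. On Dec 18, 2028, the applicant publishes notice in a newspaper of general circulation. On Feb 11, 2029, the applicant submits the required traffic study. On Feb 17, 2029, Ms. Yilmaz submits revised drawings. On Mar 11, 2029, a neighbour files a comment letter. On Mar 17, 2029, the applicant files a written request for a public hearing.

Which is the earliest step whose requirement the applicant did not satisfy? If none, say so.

Step 5

Step 1: the window is 15–43 days after Oct 16, 2028 (when the application is submitted), so Oct 31, 2028 through Nov 28, 2028; done Nov 13, 2028, which is between those dates.
Step 2: 21 days after Nov 25, 2028 (end of the 12-day objection period, which began when the application fee is paid on Nov 13, 2028) is Dec 16, 2028; Nov 26, 2028 is within that limit.
Step 3: 60 days after Nov 26, 2028 (when notice is mailed to adjoining owners) is Jan 25, 2029; Nov 28, 2028 is within that limit.
Step 4: the window is 11–25 days after Nov 28, 2028 (when the environmental checklist is filed), so Dec 9, 2028 through Dec 23, 2028; done Dec 18, 2028 — within the window.
Step 5: 30 days after Jan 9, 2029 (end of the 22-day hold period, which began when newspaper notice is published on Dec 18, 2028) is Feb 8, 2029; done Feb 11, 2029 — 3 days late.
The analysis stops there.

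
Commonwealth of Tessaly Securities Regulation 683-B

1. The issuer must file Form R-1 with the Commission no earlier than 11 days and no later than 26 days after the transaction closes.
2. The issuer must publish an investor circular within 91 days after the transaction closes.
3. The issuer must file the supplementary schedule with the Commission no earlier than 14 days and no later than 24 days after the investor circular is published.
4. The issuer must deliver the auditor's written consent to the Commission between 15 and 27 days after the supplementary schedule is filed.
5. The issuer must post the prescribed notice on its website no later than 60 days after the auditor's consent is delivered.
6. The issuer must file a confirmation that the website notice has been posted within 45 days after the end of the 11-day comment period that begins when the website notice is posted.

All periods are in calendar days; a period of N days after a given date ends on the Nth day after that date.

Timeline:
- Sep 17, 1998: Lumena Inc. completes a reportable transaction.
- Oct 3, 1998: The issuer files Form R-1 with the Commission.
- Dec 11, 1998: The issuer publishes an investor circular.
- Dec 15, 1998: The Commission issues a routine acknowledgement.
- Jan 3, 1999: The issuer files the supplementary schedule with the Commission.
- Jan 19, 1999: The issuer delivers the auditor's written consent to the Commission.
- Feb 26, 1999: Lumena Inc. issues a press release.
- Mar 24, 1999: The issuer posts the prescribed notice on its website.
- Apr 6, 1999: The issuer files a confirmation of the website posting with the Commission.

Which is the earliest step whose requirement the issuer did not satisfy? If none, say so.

Step 1 — 11 and 26 days from Sep 17, 1998 (when the transaction closes) are Sep 28, 1998 and Oct 13, 1998 respectively; Oct 3, 1998 falls inside that range.
Step 2 — counting 91 days from Sep 17, 1998 (when the transaction closes) gives a deadline of Dec 17, 1998; Dec 11, 1998 is within that limit.
Step 3 — 14 and 24 days from Dec 11, 1998 (when the investor circular is published) are Dec 25, 1998 and Jan 4, 1999 respectively; done Jan 3, 1999, which is between those dates.
Step 4 — 15 and 27 days from Jan 3, 1999 (when the supplementary schedule is filed) are Jan 18, 1999 and Jan 30, 1999 respectively; done Jan 19, 1999, which is between those dates.
Step 5 — counting 60 days from Jan 19, 1999 (when the auditor's consent is delivered) gives a deadline of Mar 20, 1999; Mar 24, 1999 misses that deadline by 4 days.
The analysis stops there.

Step 5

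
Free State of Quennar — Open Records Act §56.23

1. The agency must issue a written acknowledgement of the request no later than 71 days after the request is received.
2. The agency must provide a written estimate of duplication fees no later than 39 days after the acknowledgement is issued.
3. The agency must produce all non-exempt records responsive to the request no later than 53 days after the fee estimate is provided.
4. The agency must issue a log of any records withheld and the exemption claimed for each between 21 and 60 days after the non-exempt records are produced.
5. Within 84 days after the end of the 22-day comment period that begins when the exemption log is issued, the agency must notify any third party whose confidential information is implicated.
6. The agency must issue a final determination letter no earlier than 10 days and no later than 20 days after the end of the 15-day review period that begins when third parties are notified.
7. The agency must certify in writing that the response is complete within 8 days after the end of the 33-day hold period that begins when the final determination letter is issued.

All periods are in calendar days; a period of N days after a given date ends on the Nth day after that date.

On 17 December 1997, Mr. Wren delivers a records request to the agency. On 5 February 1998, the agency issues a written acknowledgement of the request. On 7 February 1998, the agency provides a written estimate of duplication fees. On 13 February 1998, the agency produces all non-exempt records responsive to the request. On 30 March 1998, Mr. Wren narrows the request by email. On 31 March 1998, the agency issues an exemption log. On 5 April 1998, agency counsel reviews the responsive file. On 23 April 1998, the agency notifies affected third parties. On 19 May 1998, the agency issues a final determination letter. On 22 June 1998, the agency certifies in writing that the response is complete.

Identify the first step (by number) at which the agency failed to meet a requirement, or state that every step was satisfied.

(1) due by 17 December 1997 + 71 days = 26 February 1998; completed 5 February 1998, before the deadline.
(2) due by 5 February 1998 + 39 days = 16 March 1998; 7 February 1998 is within that limit.
(3) due by 7 February 1998 + 53 days = 1 April 1998; 13 February 1998 is within that limit.
(4) the permitted window runs from 13 February 1998 + 21 = 6 March 1998 to 13 February 1998 + 60 = 14 April 1998; done 31 March 1998, which is between those dates.
(5) due by 22 April 1998 + 84 days = 15 July 1998; completed 23 April 1998, before the deadline.
(6) the permitted window runs from 8 May 1998 + 10 = 18 May 1998 to 8 May 1998 + 20 = 28 May 1998; done 19 May 1998, which is between those dates.
(7) due by 21 June 1998 + 8 days = 29 June 1998; completed 22 June 1998, before the deadline.

None — every step was satisfied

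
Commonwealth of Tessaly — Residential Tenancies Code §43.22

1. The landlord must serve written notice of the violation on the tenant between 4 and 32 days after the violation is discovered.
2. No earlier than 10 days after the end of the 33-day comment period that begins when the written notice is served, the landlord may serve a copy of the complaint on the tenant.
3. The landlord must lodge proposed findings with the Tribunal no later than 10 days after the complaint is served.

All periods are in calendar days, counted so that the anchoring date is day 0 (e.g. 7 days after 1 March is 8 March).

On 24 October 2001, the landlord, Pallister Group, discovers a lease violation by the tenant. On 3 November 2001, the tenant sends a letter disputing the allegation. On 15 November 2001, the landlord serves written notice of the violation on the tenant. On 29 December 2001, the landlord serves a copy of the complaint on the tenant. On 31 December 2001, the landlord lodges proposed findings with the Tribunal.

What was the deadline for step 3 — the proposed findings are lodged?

8 January 2002

Step 3 runs from 29 December 2001, when the complaint is served. 10 days after 29 December 2001 is 8 January 2002.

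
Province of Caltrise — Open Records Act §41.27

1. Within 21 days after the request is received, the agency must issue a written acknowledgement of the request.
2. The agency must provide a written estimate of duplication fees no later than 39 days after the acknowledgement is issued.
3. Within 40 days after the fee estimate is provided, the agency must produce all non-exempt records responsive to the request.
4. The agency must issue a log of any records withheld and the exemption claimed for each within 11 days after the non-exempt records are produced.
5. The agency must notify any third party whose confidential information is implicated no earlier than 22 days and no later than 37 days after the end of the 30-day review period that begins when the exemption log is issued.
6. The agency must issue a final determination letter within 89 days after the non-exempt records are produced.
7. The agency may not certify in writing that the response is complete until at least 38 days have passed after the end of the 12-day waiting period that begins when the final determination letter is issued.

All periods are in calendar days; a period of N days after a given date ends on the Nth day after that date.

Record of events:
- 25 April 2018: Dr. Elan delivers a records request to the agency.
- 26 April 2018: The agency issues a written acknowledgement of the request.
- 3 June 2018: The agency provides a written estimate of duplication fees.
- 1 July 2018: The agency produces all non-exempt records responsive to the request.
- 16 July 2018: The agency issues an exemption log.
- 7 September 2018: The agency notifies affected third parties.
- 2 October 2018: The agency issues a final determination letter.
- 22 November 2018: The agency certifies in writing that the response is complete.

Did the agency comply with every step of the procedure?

(1) due by 25 April 2018 + 21 days = 16 May 2018; done 26 April 2018 — timely.
(2) due by 26 April 2018 + 39 days = 4 June 2018; done 3 June 2018 — timely.
(3) due by 3 June 2018 + 40 days = 13 July 2018; done 1 July 2018 — timely.
(4) due by 1 July 2018 + 11 days = 12 July 2018; done 16 July 2018 — 4 days late.
No need to go further; step 4 was not satisfied.

No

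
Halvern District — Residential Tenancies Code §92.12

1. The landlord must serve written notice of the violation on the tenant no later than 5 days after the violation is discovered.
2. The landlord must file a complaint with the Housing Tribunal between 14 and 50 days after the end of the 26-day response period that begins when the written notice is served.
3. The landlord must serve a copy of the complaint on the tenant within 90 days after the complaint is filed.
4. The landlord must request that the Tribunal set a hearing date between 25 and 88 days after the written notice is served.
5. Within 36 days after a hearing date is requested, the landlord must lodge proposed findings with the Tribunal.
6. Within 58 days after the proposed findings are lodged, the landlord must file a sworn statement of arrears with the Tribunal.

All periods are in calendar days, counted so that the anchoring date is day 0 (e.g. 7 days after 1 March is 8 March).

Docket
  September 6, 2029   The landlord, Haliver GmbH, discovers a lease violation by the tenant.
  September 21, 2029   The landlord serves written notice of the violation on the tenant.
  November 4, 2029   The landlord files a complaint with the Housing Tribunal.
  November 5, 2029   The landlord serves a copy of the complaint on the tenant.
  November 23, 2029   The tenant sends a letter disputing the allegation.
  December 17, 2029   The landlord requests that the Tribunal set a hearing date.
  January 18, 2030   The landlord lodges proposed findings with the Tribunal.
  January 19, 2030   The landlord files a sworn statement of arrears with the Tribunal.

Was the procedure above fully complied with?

Step 1 — counting 5 days from September 6, 2029 (when the violation is discovered) gives a deadline of September 11, 2029; not done until September 21, 2029, 10 days after the deadline.
That is the first point of non-compliance.

No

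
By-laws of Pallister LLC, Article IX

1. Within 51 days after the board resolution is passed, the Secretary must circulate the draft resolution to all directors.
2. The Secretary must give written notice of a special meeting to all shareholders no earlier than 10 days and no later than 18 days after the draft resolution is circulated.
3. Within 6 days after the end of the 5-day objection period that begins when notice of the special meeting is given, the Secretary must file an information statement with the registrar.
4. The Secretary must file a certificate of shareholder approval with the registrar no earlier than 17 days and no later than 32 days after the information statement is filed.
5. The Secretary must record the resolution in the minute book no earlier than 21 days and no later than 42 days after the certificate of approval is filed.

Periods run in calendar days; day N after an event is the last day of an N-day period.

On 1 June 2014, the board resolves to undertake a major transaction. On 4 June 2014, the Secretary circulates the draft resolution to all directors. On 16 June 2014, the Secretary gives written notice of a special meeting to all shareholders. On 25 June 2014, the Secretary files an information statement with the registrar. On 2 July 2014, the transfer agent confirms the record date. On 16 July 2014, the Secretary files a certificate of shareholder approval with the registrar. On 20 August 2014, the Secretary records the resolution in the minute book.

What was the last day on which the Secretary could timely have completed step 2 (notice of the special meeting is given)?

22 June 2014

Step 2 runs from 4 June 2014, when the draft resolution is circulated. The window is 10–18 days after 4 June 2014; it closes on 22 June 2014.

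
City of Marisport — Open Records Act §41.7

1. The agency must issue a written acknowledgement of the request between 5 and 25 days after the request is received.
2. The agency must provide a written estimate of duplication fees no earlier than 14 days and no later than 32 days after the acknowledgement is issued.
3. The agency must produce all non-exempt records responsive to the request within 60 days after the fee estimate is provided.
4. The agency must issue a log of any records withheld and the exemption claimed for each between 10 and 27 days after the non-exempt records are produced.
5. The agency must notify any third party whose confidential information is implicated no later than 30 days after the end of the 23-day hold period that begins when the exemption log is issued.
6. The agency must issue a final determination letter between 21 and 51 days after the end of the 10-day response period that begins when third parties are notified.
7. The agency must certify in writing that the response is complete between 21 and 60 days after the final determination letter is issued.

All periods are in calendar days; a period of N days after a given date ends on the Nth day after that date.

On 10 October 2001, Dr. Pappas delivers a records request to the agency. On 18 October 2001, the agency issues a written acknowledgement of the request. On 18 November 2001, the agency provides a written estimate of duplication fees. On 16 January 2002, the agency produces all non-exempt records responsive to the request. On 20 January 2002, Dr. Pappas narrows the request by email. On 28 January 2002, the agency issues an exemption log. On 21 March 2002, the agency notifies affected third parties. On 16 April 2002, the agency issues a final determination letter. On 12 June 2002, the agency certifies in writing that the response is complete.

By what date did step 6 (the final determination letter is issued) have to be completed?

21 May 2002

Third parties are notified on 21 March 2002; the 10-day response period therefore ends 31 March 2002, and step 6 runs from that date. The window is 21–51 days after 31 March 2002; it closes on 21 May 2002.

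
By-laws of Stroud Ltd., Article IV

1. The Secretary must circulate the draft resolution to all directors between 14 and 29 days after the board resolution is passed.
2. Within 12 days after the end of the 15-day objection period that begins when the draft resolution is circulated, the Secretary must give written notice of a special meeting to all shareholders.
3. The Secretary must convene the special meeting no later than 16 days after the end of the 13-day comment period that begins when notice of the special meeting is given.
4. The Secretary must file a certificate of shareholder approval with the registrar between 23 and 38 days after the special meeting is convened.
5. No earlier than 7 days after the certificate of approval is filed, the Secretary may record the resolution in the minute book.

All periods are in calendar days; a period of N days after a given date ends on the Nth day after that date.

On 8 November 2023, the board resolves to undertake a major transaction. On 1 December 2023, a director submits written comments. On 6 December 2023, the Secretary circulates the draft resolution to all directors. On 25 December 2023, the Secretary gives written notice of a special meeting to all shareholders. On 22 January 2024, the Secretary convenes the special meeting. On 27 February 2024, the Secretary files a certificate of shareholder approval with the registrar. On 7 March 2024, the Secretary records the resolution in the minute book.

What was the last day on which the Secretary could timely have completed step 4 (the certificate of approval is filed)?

Step 4 runs from 22 January 2024, when the special meeting is convened. The window is 23–38 days after 22 January 2024; it closes on 29 February 2024.

29 February 2024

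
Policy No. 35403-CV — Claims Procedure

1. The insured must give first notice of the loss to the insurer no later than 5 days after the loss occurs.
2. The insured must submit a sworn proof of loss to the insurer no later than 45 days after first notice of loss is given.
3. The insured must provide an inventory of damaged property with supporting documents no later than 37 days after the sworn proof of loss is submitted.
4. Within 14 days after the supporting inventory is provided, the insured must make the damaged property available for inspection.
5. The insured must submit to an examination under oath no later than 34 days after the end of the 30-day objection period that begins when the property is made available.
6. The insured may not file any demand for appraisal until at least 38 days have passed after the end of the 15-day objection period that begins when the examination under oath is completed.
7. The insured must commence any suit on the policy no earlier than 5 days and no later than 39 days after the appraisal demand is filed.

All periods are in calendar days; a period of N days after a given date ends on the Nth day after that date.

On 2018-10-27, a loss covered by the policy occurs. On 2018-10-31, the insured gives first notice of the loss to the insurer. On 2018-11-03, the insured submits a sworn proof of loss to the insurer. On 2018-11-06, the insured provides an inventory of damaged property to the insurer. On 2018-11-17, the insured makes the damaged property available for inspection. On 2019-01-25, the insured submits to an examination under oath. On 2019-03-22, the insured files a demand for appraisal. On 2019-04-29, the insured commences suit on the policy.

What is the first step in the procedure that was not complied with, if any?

Step 1: 5 days after 2018-10-27 (when the loss occurs) is 2018-11-01; 2018-10-31 is within that limit.
Step 2: 45 days after 2018-10-31 (when first notice of loss is given) is 2018-12-15; done 2018-11-03 — timely.
Step 3: 37 days after 2018-11-03 (when the sworn proof of loss is submitted) is 2018-12-10; done 2018-11-06 — timely.
Step 4: 14 days after 2018-11-06 (when the supporting inventory is provided) is 2018-11-20; 2018-11-17 is within that limit.
Step 5: 34 days after 2018-12-17 (end of the 30-day objection period, which began when the property is made available on 2018-11-17) is 2019-01-20; 2019-01-25 misses that deadline by 5 days.
The analysis stops there.

Step 5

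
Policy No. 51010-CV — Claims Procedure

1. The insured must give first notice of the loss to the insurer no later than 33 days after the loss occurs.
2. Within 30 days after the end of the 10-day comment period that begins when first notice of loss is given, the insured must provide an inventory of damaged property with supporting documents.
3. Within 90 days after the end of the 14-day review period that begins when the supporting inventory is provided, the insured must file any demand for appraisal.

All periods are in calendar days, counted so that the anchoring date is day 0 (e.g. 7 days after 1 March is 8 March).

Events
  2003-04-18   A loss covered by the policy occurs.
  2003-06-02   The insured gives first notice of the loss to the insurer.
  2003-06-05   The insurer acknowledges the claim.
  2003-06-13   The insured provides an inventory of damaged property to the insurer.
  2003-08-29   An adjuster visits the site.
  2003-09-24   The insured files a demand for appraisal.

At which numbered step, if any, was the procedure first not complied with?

(1) due by 2003-04-18 + 33 days = 2003-05-21; 2003-06-02 misses that deadline by 12 days.

Step 1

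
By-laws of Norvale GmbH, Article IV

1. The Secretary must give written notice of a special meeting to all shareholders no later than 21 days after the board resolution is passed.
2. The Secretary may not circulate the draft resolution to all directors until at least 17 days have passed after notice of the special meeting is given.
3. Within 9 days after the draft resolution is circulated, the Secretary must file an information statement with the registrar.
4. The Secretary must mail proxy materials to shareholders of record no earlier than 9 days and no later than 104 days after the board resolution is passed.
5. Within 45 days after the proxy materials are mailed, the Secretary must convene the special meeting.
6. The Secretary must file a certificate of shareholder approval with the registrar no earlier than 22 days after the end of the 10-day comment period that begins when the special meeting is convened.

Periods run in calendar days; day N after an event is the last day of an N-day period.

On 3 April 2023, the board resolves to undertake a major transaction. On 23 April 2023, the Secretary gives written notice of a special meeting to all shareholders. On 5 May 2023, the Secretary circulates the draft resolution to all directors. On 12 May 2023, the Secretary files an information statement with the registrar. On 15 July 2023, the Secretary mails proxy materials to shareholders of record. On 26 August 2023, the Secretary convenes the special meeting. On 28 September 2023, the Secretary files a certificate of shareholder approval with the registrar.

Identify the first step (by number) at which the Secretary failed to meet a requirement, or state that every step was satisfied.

(1) due by 3 April 2023 + 21 days = 24 April 2023; 23 April 2023 is within that limit.
(2) permitted from 23 April 2023 + 17 days = 10 May 2023 onward; done 5 May 2023 — 5 days too early.
That is the first point of non-compliance.

Step 2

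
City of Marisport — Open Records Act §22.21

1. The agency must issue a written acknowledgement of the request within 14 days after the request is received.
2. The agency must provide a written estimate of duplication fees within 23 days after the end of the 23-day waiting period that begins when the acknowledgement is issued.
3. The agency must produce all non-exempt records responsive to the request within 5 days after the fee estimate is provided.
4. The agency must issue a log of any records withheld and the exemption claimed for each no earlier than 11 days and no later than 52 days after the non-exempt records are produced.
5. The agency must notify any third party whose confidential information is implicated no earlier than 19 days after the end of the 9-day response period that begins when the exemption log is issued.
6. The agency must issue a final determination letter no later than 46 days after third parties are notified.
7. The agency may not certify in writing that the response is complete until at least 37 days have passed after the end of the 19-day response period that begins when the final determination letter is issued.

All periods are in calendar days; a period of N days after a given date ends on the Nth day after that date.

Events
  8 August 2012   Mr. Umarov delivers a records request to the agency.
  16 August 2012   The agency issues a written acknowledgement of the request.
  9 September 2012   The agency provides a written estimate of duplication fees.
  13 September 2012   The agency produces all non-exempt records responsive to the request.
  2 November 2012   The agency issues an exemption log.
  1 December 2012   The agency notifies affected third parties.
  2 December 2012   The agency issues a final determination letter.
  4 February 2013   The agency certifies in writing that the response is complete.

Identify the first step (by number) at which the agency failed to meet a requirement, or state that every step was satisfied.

None — every step was satisfied

(1) due by 8 August 2012 + 14 days = 22 August 2012; 16 August 2012 is within that limit.
(2) due by 8 September 2012 + 23 days = 1 October 2012; completed 9 September 2012, before the deadline.
(3) due by 9 September 2012 + 5 days = 14 September 2012; 13 September 2012 is within that limit.
(4) the permitted window runs from 13 September 2012 + 11 = 24 September 2012 to 13 September 2012 + 52 = 4 November 2012; done 2 November 2012 — within the window.
(5) permitted from 11 November 2012 + 19 days = 30 November 2012 onward; done 1 December 2012 — permitted.
(6) due by 1 December 2012 + 46 days = 16 January 2013; done 2 December 2012 — timely.
(7) permitted from 21 December 2012 + 37 days = 27 January 2013 onward; done 4 February 2013, after the minimum wait.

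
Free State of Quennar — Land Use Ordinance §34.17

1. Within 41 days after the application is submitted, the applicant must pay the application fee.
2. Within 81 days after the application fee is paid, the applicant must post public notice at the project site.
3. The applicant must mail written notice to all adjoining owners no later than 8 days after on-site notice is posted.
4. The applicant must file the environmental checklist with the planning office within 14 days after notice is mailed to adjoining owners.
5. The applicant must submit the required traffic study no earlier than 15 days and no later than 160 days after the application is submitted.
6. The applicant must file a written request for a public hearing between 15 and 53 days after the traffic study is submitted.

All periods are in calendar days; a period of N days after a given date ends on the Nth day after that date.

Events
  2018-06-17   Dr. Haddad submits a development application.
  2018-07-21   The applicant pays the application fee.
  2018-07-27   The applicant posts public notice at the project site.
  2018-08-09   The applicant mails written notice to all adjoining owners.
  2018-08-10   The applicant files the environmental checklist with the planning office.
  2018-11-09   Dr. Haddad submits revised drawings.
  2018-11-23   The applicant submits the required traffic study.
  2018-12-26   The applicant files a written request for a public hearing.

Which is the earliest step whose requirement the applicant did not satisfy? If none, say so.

Step 1: 41 days after 2018-06-17 (when the application is submitted) is 2018-07-28; done 2018-07-21 — timely.
Step 2: 81 days after 2018-07-21 (when the application fee is paid) is 2018-10-10; completed 2018-07-27, before the deadline.
Step 3: 8 days after 2018-07-27 (when on-site notice is posted) is 2018-08-04; 2018-08-09 misses that deadline by 5 days.

Step 3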